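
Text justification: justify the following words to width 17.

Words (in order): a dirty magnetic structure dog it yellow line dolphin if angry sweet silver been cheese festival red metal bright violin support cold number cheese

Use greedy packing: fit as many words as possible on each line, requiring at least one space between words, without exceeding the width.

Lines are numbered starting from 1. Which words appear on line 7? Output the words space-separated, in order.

Line 1: ['a', 'dirty', 'magnetic'] (min_width=16, slack=1)
Line 2: ['structure', 'dog', 'it'] (min_width=16, slack=1)
Line 3: ['yellow', 'line'] (min_width=11, slack=6)
Line 4: ['dolphin', 'if', 'angry'] (min_width=16, slack=1)
Line 5: ['sweet', 'silver', 'been'] (min_width=17, slack=0)
Line 6: ['cheese', 'festival'] (min_width=15, slack=2)
Line 7: ['red', 'metal', 'bright'] (min_width=16, slack=1)
Line 8: ['violin', 'support'] (min_width=14, slack=3)
Line 9: ['cold', 'number'] (min_width=11, slack=6)
Line 10: ['cheese'] (min_width=6, slack=11)

Answer: red metal bright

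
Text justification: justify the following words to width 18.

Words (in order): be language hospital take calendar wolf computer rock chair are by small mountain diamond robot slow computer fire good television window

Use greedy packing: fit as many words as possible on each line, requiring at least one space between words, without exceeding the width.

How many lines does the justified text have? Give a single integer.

Answer: 9

Derivation:
Line 1: ['be', 'language'] (min_width=11, slack=7)
Line 2: ['hospital', 'take'] (min_width=13, slack=5)
Line 3: ['calendar', 'wolf'] (min_width=13, slack=5)
Line 4: ['computer', 'rock'] (min_width=13, slack=5)
Line 5: ['chair', 'are', 'by', 'small'] (min_width=18, slack=0)
Line 6: ['mountain', 'diamond'] (min_width=16, slack=2)
Line 7: ['robot', 'slow'] (min_width=10, slack=8)
Line 8: ['computer', 'fire', 'good'] (min_width=18, slack=0)
Line 9: ['television', 'window'] (min_width=17, slack=1)
Total lines: 9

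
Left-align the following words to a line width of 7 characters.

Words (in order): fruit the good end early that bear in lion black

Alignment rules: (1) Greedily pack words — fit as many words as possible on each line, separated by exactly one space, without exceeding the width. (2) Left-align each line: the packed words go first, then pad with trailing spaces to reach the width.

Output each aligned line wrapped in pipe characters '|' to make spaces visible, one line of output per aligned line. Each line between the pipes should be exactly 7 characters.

Answer: |fruit  |
|the    |
|good   |
|end    |
|early  |
|that   |
|bear in|
|lion   |
|black  |

Derivation:
Line 1: ['fruit'] (min_width=5, slack=2)
Line 2: ['the'] (min_width=3, slack=4)
Line 3: ['good'] (min_width=4, slack=3)
Line 4: ['end'] (min_width=3, slack=4)
Line 5: ['early'] (min_width=5, slack=2)
Line 6: ['that'] (min_width=4, slack=3)
Line 7: ['bear', 'in'] (min_width=7, slack=0)
Line 8: ['lion'] (min_width=4, slack=3)
Line 9: ['black'] (min_width=5, slack=2)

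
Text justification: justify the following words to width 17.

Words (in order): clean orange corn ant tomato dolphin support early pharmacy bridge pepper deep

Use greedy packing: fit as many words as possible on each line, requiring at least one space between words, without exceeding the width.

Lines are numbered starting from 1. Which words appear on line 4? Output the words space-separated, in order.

Answer: early pharmacy

Derivation:
Line 1: ['clean', 'orange', 'corn'] (min_width=17, slack=0)
Line 2: ['ant', 'tomato'] (min_width=10, slack=7)
Line 3: ['dolphin', 'support'] (min_width=15, slack=2)
Line 4: ['early', 'pharmacy'] (min_width=14, slack=3)
Line 5: ['bridge', 'pepper'] (min_width=13, slack=4)
Line 6: ['deep'] (min_width=4, slack=13)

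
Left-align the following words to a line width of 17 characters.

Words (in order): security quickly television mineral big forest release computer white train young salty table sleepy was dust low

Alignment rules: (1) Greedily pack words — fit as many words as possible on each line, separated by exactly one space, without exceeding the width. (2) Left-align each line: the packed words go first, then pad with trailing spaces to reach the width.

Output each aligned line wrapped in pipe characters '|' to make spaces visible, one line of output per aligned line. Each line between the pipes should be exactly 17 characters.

Answer: |security quickly |
|television       |
|mineral big      |
|forest release   |
|computer white   |
|train young salty|
|table sleepy was |
|dust low         |

Derivation:
Line 1: ['security', 'quickly'] (min_width=16, slack=1)
Line 2: ['television'] (min_width=10, slack=7)
Line 3: ['mineral', 'big'] (min_width=11, slack=6)
Line 4: ['forest', 'release'] (min_width=14, slack=3)
Line 5: ['computer', 'white'] (min_width=14, slack=3)
Line 6: ['train', 'young', 'salty'] (min_width=17, slack=0)
Line 7: ['table', 'sleepy', 'was'] (min_width=16, slack=1)
Line 8: ['dust', 'low'] (min_width=8, slack=9)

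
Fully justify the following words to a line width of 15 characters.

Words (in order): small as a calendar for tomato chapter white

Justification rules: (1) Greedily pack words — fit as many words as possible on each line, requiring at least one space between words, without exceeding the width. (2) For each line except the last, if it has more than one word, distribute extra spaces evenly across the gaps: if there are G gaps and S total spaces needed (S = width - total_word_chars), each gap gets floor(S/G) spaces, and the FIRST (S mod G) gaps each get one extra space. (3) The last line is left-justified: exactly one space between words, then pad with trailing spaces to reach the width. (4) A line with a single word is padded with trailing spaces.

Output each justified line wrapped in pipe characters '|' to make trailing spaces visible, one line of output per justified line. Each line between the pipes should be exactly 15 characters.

Line 1: ['small', 'as', 'a'] (min_width=10, slack=5)
Line 2: ['calendar', 'for'] (min_width=12, slack=3)
Line 3: ['tomato', 'chapter'] (min_width=14, slack=1)
Line 4: ['white'] (min_width=5, slack=10)

Answer: |small    as   a|
|calendar    for|
|tomato  chapter|
|white          |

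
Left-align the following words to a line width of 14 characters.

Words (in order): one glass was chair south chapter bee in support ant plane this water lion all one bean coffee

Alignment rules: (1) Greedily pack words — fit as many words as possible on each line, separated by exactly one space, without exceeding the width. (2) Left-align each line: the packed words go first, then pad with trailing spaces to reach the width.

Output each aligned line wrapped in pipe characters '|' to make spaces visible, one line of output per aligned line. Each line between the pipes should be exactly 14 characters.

Answer: |one glass was |
|chair south   |
|chapter bee in|
|support ant   |
|plane this    |
|water lion all|
|one bean      |
|coffee        |

Derivation:
Line 1: ['one', 'glass', 'was'] (min_width=13, slack=1)
Line 2: ['chair', 'south'] (min_width=11, slack=3)
Line 3: ['chapter', 'bee', 'in'] (min_width=14, slack=0)
Line 4: ['support', 'ant'] (min_width=11, slack=3)
Line 5: ['plane', 'this'] (min_width=10, slack=4)
Line 6: ['water', 'lion', 'all'] (min_width=14, slack=0)
Line 7: ['one', 'bean'] (min_width=8, slack=6)
Line 8: ['coffee'] (min_width=6, slack=8)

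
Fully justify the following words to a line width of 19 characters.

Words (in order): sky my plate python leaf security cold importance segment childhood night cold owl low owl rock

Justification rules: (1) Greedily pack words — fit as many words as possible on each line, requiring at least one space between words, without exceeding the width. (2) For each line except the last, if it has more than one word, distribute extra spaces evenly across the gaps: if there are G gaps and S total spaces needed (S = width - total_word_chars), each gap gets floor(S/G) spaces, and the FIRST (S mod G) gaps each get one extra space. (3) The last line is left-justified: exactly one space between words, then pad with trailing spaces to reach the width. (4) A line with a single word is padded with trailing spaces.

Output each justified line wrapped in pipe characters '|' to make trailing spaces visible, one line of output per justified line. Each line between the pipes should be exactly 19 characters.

Line 1: ['sky', 'my', 'plate', 'python'] (min_width=19, slack=0)
Line 2: ['leaf', 'security', 'cold'] (min_width=18, slack=1)
Line 3: ['importance', 'segment'] (min_width=18, slack=1)
Line 4: ['childhood', 'night'] (min_width=15, slack=4)
Line 5: ['cold', 'owl', 'low', 'owl'] (min_width=16, slack=3)
Line 6: ['rock'] (min_width=4, slack=15)

Answer: |sky my plate python|
|leaf  security cold|
|importance  segment|
|childhood     night|
|cold  owl  low  owl|
|rock               |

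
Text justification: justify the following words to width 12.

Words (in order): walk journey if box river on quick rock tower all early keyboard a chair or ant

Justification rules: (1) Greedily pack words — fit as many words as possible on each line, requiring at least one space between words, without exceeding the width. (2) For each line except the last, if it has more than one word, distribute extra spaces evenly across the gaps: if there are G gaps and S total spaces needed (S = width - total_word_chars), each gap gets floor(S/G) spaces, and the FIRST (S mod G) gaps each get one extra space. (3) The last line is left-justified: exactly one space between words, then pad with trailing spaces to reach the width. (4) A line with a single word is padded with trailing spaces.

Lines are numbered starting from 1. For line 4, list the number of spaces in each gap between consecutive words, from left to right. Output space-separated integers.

Answer: 3

Derivation:
Line 1: ['walk', 'journey'] (min_width=12, slack=0)
Line 2: ['if', 'box', 'river'] (min_width=12, slack=0)
Line 3: ['on', 'quick'] (min_width=8, slack=4)
Line 4: ['rock', 'tower'] (min_width=10, slack=2)
Line 5: ['all', 'early'] (min_width=9, slack=3)
Line 6: ['keyboard', 'a'] (min_width=10, slack=2)
Line 7: ['chair', 'or', 'ant'] (min_width=12, slack=0)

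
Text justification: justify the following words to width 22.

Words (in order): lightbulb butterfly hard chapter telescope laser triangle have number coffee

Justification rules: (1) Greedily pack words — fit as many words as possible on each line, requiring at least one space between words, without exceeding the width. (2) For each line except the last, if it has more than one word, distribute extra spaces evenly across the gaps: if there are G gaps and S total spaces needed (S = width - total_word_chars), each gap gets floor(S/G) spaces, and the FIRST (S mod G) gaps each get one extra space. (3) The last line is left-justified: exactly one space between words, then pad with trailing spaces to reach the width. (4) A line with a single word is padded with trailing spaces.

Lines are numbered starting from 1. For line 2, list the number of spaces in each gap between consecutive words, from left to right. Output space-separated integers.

Line 1: ['lightbulb', 'butterfly'] (min_width=19, slack=3)
Line 2: ['hard', 'chapter', 'telescope'] (min_width=22, slack=0)
Line 3: ['laser', 'triangle', 'have'] (min_width=19, slack=3)
Line 4: ['number', 'coffee'] (min_width=13, slack=9)

Answer: 1 1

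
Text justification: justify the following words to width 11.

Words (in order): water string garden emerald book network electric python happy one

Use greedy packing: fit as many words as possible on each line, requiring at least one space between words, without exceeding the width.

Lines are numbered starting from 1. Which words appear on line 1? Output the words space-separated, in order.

Line 1: ['water'] (min_width=5, slack=6)
Line 2: ['string'] (min_width=6, slack=5)
Line 3: ['garden'] (min_width=6, slack=5)
Line 4: ['emerald'] (min_width=7, slack=4)
Line 5: ['book'] (min_width=4, slack=7)
Line 6: ['network'] (min_width=7, slack=4)
Line 7: ['electric'] (min_width=8, slack=3)
Line 8: ['python'] (min_width=6, slack=5)
Line 9: ['happy', 'one'] (min_width=9, slack=2)

Answer: water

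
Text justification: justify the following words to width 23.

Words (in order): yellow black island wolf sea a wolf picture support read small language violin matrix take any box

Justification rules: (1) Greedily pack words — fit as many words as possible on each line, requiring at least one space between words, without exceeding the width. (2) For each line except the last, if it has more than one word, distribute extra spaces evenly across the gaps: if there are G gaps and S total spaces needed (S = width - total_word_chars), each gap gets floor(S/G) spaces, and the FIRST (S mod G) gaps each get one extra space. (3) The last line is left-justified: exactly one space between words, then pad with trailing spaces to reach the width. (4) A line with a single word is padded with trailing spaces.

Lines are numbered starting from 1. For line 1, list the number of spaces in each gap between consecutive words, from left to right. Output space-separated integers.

Answer: 3 3

Derivation:
Line 1: ['yellow', 'black', 'island'] (min_width=19, slack=4)
Line 2: ['wolf', 'sea', 'a', 'wolf', 'picture'] (min_width=23, slack=0)
Line 3: ['support', 'read', 'small'] (min_width=18, slack=5)
Line 4: ['language', 'violin', 'matrix'] (min_width=22, slack=1)
Line 5: ['take', 'any', 'box'] (min_width=12, slack=11)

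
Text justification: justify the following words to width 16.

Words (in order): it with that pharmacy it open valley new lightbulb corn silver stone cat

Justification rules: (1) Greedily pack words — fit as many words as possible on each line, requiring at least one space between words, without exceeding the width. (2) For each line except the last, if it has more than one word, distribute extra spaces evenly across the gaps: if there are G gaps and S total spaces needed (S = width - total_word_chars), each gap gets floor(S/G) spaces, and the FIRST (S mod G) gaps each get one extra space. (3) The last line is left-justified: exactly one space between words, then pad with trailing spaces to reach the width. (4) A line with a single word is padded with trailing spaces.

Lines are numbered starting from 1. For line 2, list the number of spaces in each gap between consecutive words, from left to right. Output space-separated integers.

Answer: 1 1

Derivation:
Line 1: ['it', 'with', 'that'] (min_width=12, slack=4)
Line 2: ['pharmacy', 'it', 'open'] (min_width=16, slack=0)
Line 3: ['valley', 'new'] (min_width=10, slack=6)
Line 4: ['lightbulb', 'corn'] (min_width=14, slack=2)
Line 5: ['silver', 'stone', 'cat'] (min_width=16, slack=0)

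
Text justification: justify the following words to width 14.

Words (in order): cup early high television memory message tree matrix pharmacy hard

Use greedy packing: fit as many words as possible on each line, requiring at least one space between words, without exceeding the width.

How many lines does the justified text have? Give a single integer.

Line 1: ['cup', 'early', 'high'] (min_width=14, slack=0)
Line 2: ['television'] (min_width=10, slack=4)
Line 3: ['memory', 'message'] (min_width=14, slack=0)
Line 4: ['tree', 'matrix'] (min_width=11, slack=3)
Line 5: ['pharmacy', 'hard'] (min_width=13, slack=1)
Total lines: 5

Answer: 5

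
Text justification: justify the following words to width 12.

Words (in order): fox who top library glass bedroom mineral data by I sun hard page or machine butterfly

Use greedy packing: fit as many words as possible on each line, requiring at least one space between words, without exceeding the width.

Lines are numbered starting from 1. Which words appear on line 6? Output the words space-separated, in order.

Answer: by I sun

Derivation:
Line 1: ['fox', 'who', 'top'] (min_width=11, slack=1)
Line 2: ['library'] (min_width=7, slack=5)
Line 3: ['glass'] (min_width=5, slack=7)
Line 4: ['bedroom'] (min_width=7, slack=5)
Line 5: ['mineral', 'data'] (min_width=12, slack=0)
Line 6: ['by', 'I', 'sun'] (min_width=8, slack=4)
Line 7: ['hard', 'page', 'or'] (min_width=12, slack=0)
Line 8: ['machine'] (min_width=7, slack=5)
Line 9: ['butterfly'] (min_width=9, slack=3)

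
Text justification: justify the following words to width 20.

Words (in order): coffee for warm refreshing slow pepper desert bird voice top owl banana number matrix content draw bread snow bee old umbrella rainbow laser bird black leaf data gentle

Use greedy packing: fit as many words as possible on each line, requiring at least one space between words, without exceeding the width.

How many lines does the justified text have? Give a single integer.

Line 1: ['coffee', 'for', 'warm'] (min_width=15, slack=5)
Line 2: ['refreshing', 'slow'] (min_width=15, slack=5)
Line 3: ['pepper', 'desert', 'bird'] (min_width=18, slack=2)
Line 4: ['voice', 'top', 'owl', 'banana'] (min_width=20, slack=0)
Line 5: ['number', 'matrix'] (min_width=13, slack=7)
Line 6: ['content', 'draw', 'bread'] (min_width=18, slack=2)
Line 7: ['snow', 'bee', 'old'] (min_width=12, slack=8)
Line 8: ['umbrella', 'rainbow'] (min_width=16, slack=4)
Line 9: ['laser', 'bird', 'black'] (min_width=16, slack=4)
Line 10: ['leaf', 'data', 'gentle'] (min_width=16, slack=4)
Total lines: 10

Answer: 10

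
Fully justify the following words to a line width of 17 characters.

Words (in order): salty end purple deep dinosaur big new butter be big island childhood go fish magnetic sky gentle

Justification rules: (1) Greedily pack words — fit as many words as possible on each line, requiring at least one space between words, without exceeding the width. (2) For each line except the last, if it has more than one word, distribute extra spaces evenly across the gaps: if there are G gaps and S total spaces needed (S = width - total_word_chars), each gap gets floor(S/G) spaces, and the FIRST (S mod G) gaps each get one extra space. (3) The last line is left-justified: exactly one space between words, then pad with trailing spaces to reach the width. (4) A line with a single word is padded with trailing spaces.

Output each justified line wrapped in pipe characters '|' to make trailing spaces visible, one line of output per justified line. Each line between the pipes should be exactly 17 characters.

Answer: |salty  end purple|
|deep dinosaur big|
|new butter be big|
|island  childhood|
|go  fish magnetic|
|sky gentle       |

Derivation:
Line 1: ['salty', 'end', 'purple'] (min_width=16, slack=1)
Line 2: ['deep', 'dinosaur', 'big'] (min_width=17, slack=0)
Line 3: ['new', 'butter', 'be', 'big'] (min_width=17, slack=0)
Line 4: ['island', 'childhood'] (min_width=16, slack=1)
Line 5: ['go', 'fish', 'magnetic'] (min_width=16, slack=1)
Line 6: ['sky', 'gentle'] (min_width=10, slack=7)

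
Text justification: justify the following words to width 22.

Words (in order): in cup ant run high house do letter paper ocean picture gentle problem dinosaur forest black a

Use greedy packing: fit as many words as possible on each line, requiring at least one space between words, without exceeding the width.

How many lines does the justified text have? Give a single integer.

Line 1: ['in', 'cup', 'ant', 'run', 'high'] (min_width=19, slack=3)
Line 2: ['house', 'do', 'letter', 'paper'] (min_width=21, slack=1)
Line 3: ['ocean', 'picture', 'gentle'] (min_width=20, slack=2)
Line 4: ['problem', 'dinosaur'] (min_width=16, slack=6)
Line 5: ['forest', 'black', 'a'] (min_width=14, slack=8)
Total lines: 5

Answer: 5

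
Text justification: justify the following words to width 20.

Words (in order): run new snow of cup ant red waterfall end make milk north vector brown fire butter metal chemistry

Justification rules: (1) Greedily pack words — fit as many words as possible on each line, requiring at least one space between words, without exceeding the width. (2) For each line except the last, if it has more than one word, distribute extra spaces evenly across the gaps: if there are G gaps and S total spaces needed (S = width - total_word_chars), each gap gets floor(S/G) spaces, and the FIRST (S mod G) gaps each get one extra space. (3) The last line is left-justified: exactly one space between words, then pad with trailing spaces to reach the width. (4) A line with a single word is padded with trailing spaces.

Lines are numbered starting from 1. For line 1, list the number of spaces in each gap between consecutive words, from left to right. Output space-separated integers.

Answer: 2 1 1 1

Derivation:
Line 1: ['run', 'new', 'snow', 'of', 'cup'] (min_width=19, slack=1)
Line 2: ['ant', 'red', 'waterfall'] (min_width=17, slack=3)
Line 3: ['end', 'make', 'milk', 'north'] (min_width=19, slack=1)
Line 4: ['vector', 'brown', 'fire'] (min_width=17, slack=3)
Line 5: ['butter', 'metal'] (min_width=12, slack=8)
Line 6: ['chemistry'] (min_width=9, slack=11)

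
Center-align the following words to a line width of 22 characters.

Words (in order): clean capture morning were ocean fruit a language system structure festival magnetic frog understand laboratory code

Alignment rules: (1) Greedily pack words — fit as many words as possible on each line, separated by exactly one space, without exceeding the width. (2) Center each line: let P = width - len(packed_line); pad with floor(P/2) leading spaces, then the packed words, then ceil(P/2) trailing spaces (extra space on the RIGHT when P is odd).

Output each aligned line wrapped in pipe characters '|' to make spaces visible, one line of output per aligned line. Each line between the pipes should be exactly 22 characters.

Line 1: ['clean', 'capture', 'morning'] (min_width=21, slack=1)
Line 2: ['were', 'ocean', 'fruit', 'a'] (min_width=18, slack=4)
Line 3: ['language', 'system'] (min_width=15, slack=7)
Line 4: ['structure', 'festival'] (min_width=18, slack=4)
Line 5: ['magnetic', 'frog'] (min_width=13, slack=9)
Line 6: ['understand', 'laboratory'] (min_width=21, slack=1)
Line 7: ['code'] (min_width=4, slack=18)

Answer: |clean capture morning |
|  were ocean fruit a  |
|   language system    |
|  structure festival  |
|    magnetic frog     |
|understand laboratory |
|         code         |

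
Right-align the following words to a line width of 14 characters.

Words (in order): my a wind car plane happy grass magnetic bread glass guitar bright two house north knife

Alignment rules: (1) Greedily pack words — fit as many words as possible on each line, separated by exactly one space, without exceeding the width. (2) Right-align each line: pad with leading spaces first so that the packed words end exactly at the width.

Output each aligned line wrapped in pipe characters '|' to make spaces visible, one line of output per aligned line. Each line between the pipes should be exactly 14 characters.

Answer: | my a wind car|
|   plane happy|
|grass magnetic|
|   bread glass|
| guitar bright|
|     two house|
|   north knife|

Derivation:
Line 1: ['my', 'a', 'wind', 'car'] (min_width=13, slack=1)
Line 2: ['plane', 'happy'] (min_width=11, slack=3)
Line 3: ['grass', 'magnetic'] (min_width=14, slack=0)
Line 4: ['bread', 'glass'] (min_width=11, slack=3)
Line 5: ['guitar', 'bright'] (min_width=13, slack=1)
Line 6: ['two', 'house'] (min_width=9, slack=5)
Line 7: ['north', 'knife'] (min_width=11, slack=3)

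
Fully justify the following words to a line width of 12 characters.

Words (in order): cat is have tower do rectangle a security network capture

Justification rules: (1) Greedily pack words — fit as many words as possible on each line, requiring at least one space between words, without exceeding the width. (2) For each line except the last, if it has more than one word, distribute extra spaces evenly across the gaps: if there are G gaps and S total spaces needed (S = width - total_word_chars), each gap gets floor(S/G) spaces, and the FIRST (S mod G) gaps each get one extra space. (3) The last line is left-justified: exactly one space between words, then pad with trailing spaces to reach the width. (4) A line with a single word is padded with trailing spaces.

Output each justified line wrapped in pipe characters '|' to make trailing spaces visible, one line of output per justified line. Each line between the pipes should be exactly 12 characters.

Line 1: ['cat', 'is', 'have'] (min_width=11, slack=1)
Line 2: ['tower', 'do'] (min_width=8, slack=4)
Line 3: ['rectangle', 'a'] (min_width=11, slack=1)
Line 4: ['security'] (min_width=8, slack=4)
Line 5: ['network'] (min_width=7, slack=5)
Line 6: ['capture'] (min_width=7, slack=5)

Answer: |cat  is have|
|tower     do|
|rectangle  a|
|security    |
|network     |
|capture     |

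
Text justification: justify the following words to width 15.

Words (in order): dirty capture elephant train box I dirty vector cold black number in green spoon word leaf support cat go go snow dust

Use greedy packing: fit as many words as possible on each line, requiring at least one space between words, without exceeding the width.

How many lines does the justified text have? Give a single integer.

Answer: 9

Derivation:
Line 1: ['dirty', 'capture'] (min_width=13, slack=2)
Line 2: ['elephant', 'train'] (min_width=14, slack=1)
Line 3: ['box', 'I', 'dirty'] (min_width=11, slack=4)
Line 4: ['vector', 'cold'] (min_width=11, slack=4)
Line 5: ['black', 'number', 'in'] (min_width=15, slack=0)
Line 6: ['green', 'spoon'] (min_width=11, slack=4)
Line 7: ['word', 'leaf'] (min_width=9, slack=6)
Line 8: ['support', 'cat', 'go'] (min_width=14, slack=1)
Line 9: ['go', 'snow', 'dust'] (min_width=12, slack=3)
Total lines: 9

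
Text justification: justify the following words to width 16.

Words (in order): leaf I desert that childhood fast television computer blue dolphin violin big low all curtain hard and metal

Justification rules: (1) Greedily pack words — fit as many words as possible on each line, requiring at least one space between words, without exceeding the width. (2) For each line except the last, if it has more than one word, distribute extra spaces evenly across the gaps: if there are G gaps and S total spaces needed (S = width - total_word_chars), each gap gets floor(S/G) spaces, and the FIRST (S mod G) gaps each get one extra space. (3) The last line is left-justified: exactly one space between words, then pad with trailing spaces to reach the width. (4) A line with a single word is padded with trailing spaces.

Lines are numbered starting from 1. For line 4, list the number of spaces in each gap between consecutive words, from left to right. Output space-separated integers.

Line 1: ['leaf', 'I', 'desert'] (min_width=13, slack=3)
Line 2: ['that', 'childhood'] (min_width=14, slack=2)
Line 3: ['fast', 'television'] (min_width=15, slack=1)
Line 4: ['computer', 'blue'] (min_width=13, slack=3)
Line 5: ['dolphin', 'violin'] (min_width=14, slack=2)
Line 6: ['big', 'low', 'all'] (min_width=11, slack=5)
Line 7: ['curtain', 'hard', 'and'] (min_width=16, slack=0)
Line 8: ['metal'] (min_width=5, slack=11)

Answer: 4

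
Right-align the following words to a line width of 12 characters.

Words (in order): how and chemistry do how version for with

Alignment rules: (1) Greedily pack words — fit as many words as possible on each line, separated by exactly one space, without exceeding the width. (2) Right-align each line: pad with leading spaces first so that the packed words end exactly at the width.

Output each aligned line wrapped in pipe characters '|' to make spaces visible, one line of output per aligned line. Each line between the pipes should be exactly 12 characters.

Line 1: ['how', 'and'] (min_width=7, slack=5)
Line 2: ['chemistry', 'do'] (min_width=12, slack=0)
Line 3: ['how', 'version'] (min_width=11, slack=1)
Line 4: ['for', 'with'] (min_width=8, slack=4)

Answer: |     how and|
|chemistry do|
| how version|
|    for with|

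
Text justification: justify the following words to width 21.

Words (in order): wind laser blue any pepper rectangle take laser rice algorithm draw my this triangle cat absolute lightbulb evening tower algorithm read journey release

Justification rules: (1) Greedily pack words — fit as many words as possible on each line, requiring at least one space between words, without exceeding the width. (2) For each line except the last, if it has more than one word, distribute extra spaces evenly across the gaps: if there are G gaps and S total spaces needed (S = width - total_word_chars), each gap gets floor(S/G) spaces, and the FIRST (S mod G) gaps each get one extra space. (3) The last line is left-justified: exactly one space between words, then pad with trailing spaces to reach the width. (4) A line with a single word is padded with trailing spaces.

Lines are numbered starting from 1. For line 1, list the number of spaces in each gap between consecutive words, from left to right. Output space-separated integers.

Line 1: ['wind', 'laser', 'blue', 'any'] (min_width=19, slack=2)
Line 2: ['pepper', 'rectangle', 'take'] (min_width=21, slack=0)
Line 3: ['laser', 'rice', 'algorithm'] (min_width=20, slack=1)
Line 4: ['draw', 'my', 'this', 'triangle'] (min_width=21, slack=0)
Line 5: ['cat', 'absolute'] (min_width=12, slack=9)
Line 6: ['lightbulb', 'evening'] (min_width=17, slack=4)
Line 7: ['tower', 'algorithm', 'read'] (min_width=20, slack=1)
Line 8: ['journey', 'release'] (min_width=15, slack=6)

Answer: 2 2 1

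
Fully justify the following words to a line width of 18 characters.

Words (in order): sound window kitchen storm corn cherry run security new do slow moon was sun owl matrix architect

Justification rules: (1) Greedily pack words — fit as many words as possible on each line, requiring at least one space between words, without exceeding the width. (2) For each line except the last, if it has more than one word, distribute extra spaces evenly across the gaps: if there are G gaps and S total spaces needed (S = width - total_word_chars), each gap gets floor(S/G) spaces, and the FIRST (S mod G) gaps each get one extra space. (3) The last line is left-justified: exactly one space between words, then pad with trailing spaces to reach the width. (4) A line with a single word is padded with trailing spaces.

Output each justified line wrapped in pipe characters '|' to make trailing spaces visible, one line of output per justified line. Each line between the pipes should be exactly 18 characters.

Answer: |sound       window|
|kitchen storm corn|
|cherry         run|
|security   new  do|
|slow  moon was sun|
|owl         matrix|
|architect         |

Derivation:
Line 1: ['sound', 'window'] (min_width=12, slack=6)
Line 2: ['kitchen', 'storm', 'corn'] (min_width=18, slack=0)
Line 3: ['cherry', 'run'] (min_width=10, slack=8)
Line 4: ['security', 'new', 'do'] (min_width=15, slack=3)
Line 5: ['slow', 'moon', 'was', 'sun'] (min_width=17, slack=1)
Line 6: ['owl', 'matrix'] (min_width=10, slack=8)
Line 7: ['architect'] (min_width=9, slack=9)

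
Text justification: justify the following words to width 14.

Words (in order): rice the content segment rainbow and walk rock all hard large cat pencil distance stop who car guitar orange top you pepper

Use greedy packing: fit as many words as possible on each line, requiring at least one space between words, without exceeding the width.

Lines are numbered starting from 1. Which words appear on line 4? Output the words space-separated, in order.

Line 1: ['rice', 'the'] (min_width=8, slack=6)
Line 2: ['content'] (min_width=7, slack=7)
Line 3: ['segment'] (min_width=7, slack=7)
Line 4: ['rainbow', 'and'] (min_width=11, slack=3)
Line 5: ['walk', 'rock', 'all'] (min_width=13, slack=1)
Line 6: ['hard', 'large', 'cat'] (min_width=14, slack=0)
Line 7: ['pencil'] (min_width=6, slack=8)
Line 8: ['distance', 'stop'] (min_width=13, slack=1)
Line 9: ['who', 'car', 'guitar'] (min_width=14, slack=0)
Line 10: ['orange', 'top', 'you'] (min_width=14, slack=0)
Line 11: ['pepper'] (min_width=6, slack=8)

Answer: rainbow and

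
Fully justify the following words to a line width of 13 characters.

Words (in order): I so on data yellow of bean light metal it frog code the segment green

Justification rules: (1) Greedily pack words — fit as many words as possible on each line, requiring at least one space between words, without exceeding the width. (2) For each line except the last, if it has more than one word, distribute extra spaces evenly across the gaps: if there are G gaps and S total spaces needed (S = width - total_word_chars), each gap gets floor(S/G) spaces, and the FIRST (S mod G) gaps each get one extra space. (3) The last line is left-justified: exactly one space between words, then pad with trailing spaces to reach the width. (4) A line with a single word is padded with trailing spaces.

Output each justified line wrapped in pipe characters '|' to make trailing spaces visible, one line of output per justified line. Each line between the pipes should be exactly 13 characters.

Answer: |I  so on data|
|yellow     of|
|bean    light|
|metal it frog|
|code      the|
|segment green|

Derivation:
Line 1: ['I', 'so', 'on', 'data'] (min_width=12, slack=1)
Line 2: ['yellow', 'of'] (min_width=9, slack=4)
Line 3: ['bean', 'light'] (min_width=10, slack=3)
Line 4: ['metal', 'it', 'frog'] (min_width=13, slack=0)
Line 5: ['code', 'the'] (min_width=8, slack=5)
Line 6: ['segment', 'green'] (min_width=13, slack=0)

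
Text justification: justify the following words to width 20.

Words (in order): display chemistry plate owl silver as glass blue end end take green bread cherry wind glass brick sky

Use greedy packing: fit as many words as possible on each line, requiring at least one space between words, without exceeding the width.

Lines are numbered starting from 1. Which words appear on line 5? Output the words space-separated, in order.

Line 1: ['display', 'chemistry'] (min_width=17, slack=3)
Line 2: ['plate', 'owl', 'silver', 'as'] (min_width=19, slack=1)
Line 3: ['glass', 'blue', 'end', 'end'] (min_width=18, slack=2)
Line 4: ['take', 'green', 'bread'] (min_width=16, slack=4)
Line 5: ['cherry', 'wind', 'glass'] (min_width=17, slack=3)
Line 6: ['brick', 'sky'] (min_width=9, slack=11)

Answer: cherry wind glass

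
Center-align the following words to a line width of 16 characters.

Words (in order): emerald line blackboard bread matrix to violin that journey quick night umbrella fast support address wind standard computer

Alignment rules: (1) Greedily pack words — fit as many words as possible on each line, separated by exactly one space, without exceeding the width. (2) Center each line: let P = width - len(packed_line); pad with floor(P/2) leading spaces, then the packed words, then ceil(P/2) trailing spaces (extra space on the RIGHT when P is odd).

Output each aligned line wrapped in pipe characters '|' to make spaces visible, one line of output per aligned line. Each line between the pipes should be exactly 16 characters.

Answer: |  emerald line  |
|blackboard bread|
|matrix to violin|
|  that journey  |
|  quick night   |
| umbrella fast  |
|support address |
| wind standard  |
|    computer    |

Derivation:
Line 1: ['emerald', 'line'] (min_width=12, slack=4)
Line 2: ['blackboard', 'bread'] (min_width=16, slack=0)
Line 3: ['matrix', 'to', 'violin'] (min_width=16, slack=0)
Line 4: ['that', 'journey'] (min_width=12, slack=4)
Line 5: ['quick', 'night'] (min_width=11, slack=5)
Line 6: ['umbrella', 'fast'] (min_width=13, slack=3)
Line 7: ['support', 'address'] (min_width=15, slack=1)
Line 8: ['wind', 'standard'] (min_width=13, slack=3)
Line 9: ['computer'] (min_width=8, slack=8)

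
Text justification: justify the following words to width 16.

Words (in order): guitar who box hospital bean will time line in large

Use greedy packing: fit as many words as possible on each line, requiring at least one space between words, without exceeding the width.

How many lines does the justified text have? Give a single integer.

Answer: 4

Derivation:
Line 1: ['guitar', 'who', 'box'] (min_width=14, slack=2)
Line 2: ['hospital', 'bean'] (min_width=13, slack=3)
Line 3: ['will', 'time', 'line'] (min_width=14, slack=2)
Line 4: ['in', 'large'] (min_width=8, slack=8)
Total lines: 4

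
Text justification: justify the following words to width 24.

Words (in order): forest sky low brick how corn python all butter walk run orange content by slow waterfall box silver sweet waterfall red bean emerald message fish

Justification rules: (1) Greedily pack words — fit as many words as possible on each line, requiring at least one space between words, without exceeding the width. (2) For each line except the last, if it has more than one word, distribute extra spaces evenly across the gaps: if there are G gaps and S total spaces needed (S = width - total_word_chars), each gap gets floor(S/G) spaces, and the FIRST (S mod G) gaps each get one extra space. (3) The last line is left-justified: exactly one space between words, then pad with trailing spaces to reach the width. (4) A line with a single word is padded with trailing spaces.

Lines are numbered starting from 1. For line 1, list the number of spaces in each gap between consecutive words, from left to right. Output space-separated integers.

Answer: 1 1 1 1

Derivation:
Line 1: ['forest', 'sky', 'low', 'brick', 'how'] (min_width=24, slack=0)
Line 2: ['corn', 'python', 'all', 'butter'] (min_width=22, slack=2)
Line 3: ['walk', 'run', 'orange', 'content'] (min_width=23, slack=1)
Line 4: ['by', 'slow', 'waterfall', 'box'] (min_width=21, slack=3)
Line 5: ['silver', 'sweet', 'waterfall'] (min_width=22, slack=2)
Line 6: ['red', 'bean', 'emerald', 'message'] (min_width=24, slack=0)
Line 7: ['fish'] (min_width=4, slack=20)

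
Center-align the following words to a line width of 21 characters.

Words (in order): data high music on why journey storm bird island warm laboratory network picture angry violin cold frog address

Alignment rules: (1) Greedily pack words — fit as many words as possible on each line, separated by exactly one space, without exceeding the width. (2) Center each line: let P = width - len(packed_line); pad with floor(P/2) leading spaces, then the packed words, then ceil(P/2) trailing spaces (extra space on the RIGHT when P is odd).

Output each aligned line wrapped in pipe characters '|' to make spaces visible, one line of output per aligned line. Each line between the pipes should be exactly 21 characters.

Line 1: ['data', 'high', 'music', 'on'] (min_width=18, slack=3)
Line 2: ['why', 'journey', 'storm'] (min_width=17, slack=4)
Line 3: ['bird', 'island', 'warm'] (min_width=16, slack=5)
Line 4: ['laboratory', 'network'] (min_width=18, slack=3)
Line 5: ['picture', 'angry', 'violin'] (min_width=20, slack=1)
Line 6: ['cold', 'frog', 'address'] (min_width=17, slack=4)

Answer: | data high music on  |
|  why journey storm  |
|  bird island warm   |
| laboratory network  |
|picture angry violin |
|  cold frog address  |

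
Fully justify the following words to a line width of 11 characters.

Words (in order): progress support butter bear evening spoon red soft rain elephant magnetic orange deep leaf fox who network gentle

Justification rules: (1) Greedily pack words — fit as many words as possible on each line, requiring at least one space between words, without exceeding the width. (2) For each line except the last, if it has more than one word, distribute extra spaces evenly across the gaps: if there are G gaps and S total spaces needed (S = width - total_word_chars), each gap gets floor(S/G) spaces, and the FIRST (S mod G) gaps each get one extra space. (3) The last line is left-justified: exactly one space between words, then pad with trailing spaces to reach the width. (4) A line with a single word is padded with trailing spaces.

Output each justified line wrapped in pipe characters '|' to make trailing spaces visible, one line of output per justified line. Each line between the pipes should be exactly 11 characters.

Answer: |progress   |
|support    |
|butter bear|
|evening    |
|spoon   red|
|soft   rain|
|elephant   |
|magnetic   |
|orange deep|
|leaf    fox|
|who network|
|gentle     |

Derivation:
Line 1: ['progress'] (min_width=8, slack=3)
Line 2: ['support'] (min_width=7, slack=4)
Line 3: ['butter', 'bear'] (min_width=11, slack=0)
Line 4: ['evening'] (min_width=7, slack=4)
Line 5: ['spoon', 'red'] (min_width=9, slack=2)
Line 6: ['soft', 'rain'] (min_width=9, slack=2)
Line 7: ['elephant'] (min_width=8, slack=3)
Line 8: ['magnetic'] (min_width=8, slack=3)
Line 9: ['orange', 'deep'] (min_width=11, slack=0)
Line 10: ['leaf', 'fox'] (min_width=8, slack=3)
Line 11: ['who', 'network'] (min_width=11, slack=0)
Line 12: ['gentle'] (min_width=6, slack=5)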